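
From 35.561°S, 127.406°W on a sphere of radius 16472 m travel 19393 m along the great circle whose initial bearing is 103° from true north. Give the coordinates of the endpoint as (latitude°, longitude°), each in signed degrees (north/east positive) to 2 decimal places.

Angular distance δ = d/R = 19393/16472 = 1.17733 rad; initial bearing θ = 1.7977 rad.
sin φ₂ = sin φ₁ cos δ + cos φ₁ sin δ cos θ = (-0.5816)(0.3834) + (0.8135)(0.9236)(-0.2250) = -0.3920, so φ₂ = -23.08°.
Δλ = atan2(sin θ sin δ cos φ₁, cos δ − sin φ₁ sin φ₂) = atan2(0.7321, 0.1554) = 78.014°.
λ₂ = -127.406° + 78.014° = -49.39°.

-23.08°, -49.39°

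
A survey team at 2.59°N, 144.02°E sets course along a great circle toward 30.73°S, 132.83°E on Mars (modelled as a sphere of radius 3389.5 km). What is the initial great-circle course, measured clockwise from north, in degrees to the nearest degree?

197°

Δλ = -11.190° = -0.1953 rad.
y = sin Δλ · cos φ₂ = (-0.1941)(0.8596) = -0.1668
x = cos φ₁ sin φ₂ − sin φ₁ cos φ₂ cos Δλ = (0.9990)(-0.5110) − (0.0452)(0.8596)(0.9810) = -0.5486
θ = atan2(y, x) = -163.09°; adding 360° gives 197°.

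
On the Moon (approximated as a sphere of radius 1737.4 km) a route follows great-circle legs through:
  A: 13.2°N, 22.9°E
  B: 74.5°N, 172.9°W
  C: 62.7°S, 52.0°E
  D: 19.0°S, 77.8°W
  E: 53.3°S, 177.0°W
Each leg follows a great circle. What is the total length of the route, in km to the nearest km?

12791 km

Leg A→B: central angle 1.6011 rad, distance 2781.8 km.
Leg B→C: central angle 2.8027 rad, distance 4869.4 km.
Leg C→D: central angle 1.5591 rad, distance 2708.7 km.
Leg D→E: central angle 1.3993 rad, distance 2431.1 km.
Total: 2781.8 + 4869.4 + 2708.7 + 2431.1 ≈ 12791 km.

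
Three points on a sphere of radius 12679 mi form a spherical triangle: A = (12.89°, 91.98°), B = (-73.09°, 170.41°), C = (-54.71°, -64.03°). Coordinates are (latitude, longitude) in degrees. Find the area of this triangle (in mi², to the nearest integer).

149154300 mi²

Side lengths (central angles): a = 0.8186, b = 2.3414, c = 1.7280 rad; semiperimeter s = 2.4440.
By l'Huilier's theorem, tan(E/4) = √[tan(s/2) tan((s−a)/2) tan((s−b)/2) tan((s−c)/2)], giving spherical excess E = 0.9278 rad.
Area = E·R² = 0.9278 × (12679)² ≈ 149154300 mi².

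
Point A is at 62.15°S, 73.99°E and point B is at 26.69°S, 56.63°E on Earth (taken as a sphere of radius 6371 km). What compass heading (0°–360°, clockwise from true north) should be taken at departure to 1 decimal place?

333.9°

Δλ = -17.360° = -0.3030 rad.
y = sin Δλ · cos φ₂ = (-0.2984)(0.8934) = -0.2666
x = cos φ₁ sin φ₂ − sin φ₁ cos φ₂ cos Δλ = (0.4672)(-0.4492) − (-0.8842)(0.8934)(0.9544) = 0.5442
θ = atan2(y, x) = -26.10°; adding 360° gives 333.9°.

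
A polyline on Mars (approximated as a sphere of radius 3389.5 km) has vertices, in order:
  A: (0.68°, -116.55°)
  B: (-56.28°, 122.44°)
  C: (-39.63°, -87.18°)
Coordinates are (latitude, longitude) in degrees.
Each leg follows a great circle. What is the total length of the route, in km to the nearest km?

Leg A→B: central angle 1.8711 rad, distance 6342.2 km.
Leg B→C: central angle 1.4113 rad, distance 4783.5 km.
Total: 6342.2 + 4783.5 ≈ 11126 km.

11126 km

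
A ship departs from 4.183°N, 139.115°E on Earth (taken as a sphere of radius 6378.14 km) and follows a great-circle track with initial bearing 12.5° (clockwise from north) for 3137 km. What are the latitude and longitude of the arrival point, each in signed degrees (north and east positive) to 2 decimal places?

Angular distance δ = d/R = 3137/6378.14 = 0.49184 rad; initial bearing θ = 0.2182 rad.
sin φ₂ = sin φ₁ cos δ + cos φ₁ sin δ cos θ = (0.0729)(0.8815) + (0.9973)(0.4722)(0.9763) = 0.5241, so φ₂ = 31.61°.
Δλ = atan2(sin θ sin δ cos φ₁, cos δ − sin φ₁ sin φ₂) = atan2(0.1019, 0.8432) = 6.893°.
λ₂ = 139.115° + 6.893° = 146.01°.

31.61°, 146.01°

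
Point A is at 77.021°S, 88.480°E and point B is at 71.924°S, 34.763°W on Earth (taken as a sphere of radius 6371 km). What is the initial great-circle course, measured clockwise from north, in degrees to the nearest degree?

214°

With φ₁ = -1.3443, φ₂ = -1.2553, Δλ = -2.1510 rad, the forward-azimuth formula gives
θ = atan2( sin Δλ cos φ₂ , cos φ₁ sin φ₂ − sin φ₁ cos φ₂ cos Δλ ) = atan2(-0.2595, -0.3793) = -145.62°.
Adding 360° brings this into [0°, 360°): 214°.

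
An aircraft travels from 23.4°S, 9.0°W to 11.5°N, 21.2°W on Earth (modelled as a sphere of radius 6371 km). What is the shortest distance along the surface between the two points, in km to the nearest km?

With latitudes φ₁ = -23.400°, φ₂ = 11.500° and longitude difference Δλ = -12.200°:
cos c = sin φ₁ sin φ₂ + cos φ₁ cos φ₂ cos Δλ = (-0.3971)(0.1994) + (0.9178)(0.9799)(0.9774) = 0.79984,
so c = arccos(0.79984) = 0.64377 rad.
Distance = R·c = 6371 × 0.6438 ≈ 4101 km.

4101 km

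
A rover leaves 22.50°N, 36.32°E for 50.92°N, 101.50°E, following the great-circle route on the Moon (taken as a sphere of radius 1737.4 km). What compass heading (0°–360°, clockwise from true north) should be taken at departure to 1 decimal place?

42.9°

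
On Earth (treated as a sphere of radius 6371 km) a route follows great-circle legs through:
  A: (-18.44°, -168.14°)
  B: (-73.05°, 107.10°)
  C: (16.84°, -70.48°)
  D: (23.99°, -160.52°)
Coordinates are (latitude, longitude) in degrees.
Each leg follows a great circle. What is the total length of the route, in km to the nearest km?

30902 km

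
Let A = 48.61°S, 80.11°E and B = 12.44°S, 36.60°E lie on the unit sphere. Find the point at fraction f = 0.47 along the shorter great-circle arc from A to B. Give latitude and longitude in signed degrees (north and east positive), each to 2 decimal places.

-33.45°, 55.20°

The central angle between A and B is δ = 0.8894 rad.
With f = 0.47, the slerp weights are sin((1−f)δ)/sin δ = 0.5847 and sin(fδ)/sin δ = 0.5227.
Weighted sum of the unit vectors: (0.5847)·(0.1136,0.6514,-0.7502) + (0.5227)·(0.7840,0.5822,-0.2154) = (0.4762, 0.6851, -0.5512).
Converting back: φ = atan2(z, √(x²+y²)) = -33.45°, λ = atan2(y, x) = 55.20°.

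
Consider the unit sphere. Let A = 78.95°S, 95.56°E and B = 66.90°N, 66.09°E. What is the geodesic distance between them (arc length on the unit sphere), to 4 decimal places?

2.5631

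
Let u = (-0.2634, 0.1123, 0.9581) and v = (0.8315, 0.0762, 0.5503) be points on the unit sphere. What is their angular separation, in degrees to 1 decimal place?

71.5°

u·v = 0.3168; |u| = 1.0000, |v| = 1.0000.
cos θ = (u·v)/(|u||v|) = 0.3168, so θ = 71.5°.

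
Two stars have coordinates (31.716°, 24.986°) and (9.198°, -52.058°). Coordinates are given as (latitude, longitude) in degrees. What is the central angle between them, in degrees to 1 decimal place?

In radians: φ₁ = 0.5535, φ₂ = 0.1605, Δλ = -77.044° = -1.3447 rad.
cos c = sin φ₁ sin φ₂ + cos φ₁ cos φ₂ cos Δλ = (0.5257)(0.1598) + (0.8507)(0.9871)(0.2242) = 0.27230,
so c = arccos(0.27230) = 1.29501 rad.
So the angular separation is 74.2°.

74.2°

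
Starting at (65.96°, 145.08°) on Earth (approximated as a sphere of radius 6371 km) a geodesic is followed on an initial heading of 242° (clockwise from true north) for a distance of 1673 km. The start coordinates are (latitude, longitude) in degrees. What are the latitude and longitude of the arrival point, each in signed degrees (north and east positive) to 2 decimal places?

Angular distance δ = d/R = 1673/6371 = 0.26260 rad; initial bearing θ = 4.2237 rad.
sin φ₂ = sin φ₁ cos δ + cos φ₁ sin δ cos θ = (0.9133)(0.9657) + (0.4074)(0.2596)(-0.4695) = 0.8323, so φ₂ = 56.34°.
Δλ = atan2(sin θ sin δ cos φ₁, cos δ − sin φ₁ sin φ₂) = atan2(-0.0934, 0.2056) = -24.424°.
λ₂ = 145.080° − 24.424° = 120.66°.

56.34°, 120.66°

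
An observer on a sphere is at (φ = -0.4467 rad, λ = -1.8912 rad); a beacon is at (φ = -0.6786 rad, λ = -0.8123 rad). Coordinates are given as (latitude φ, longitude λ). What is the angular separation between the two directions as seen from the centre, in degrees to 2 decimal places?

52.93°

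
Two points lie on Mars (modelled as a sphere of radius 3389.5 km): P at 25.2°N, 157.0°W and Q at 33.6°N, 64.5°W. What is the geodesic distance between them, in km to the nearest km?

Let φ₁ = 0.4398 rad, φ₂ = 0.5864 rad, and Δλ = 1.6144 rad.
cos c = sin φ₁ sin φ₂ + cos φ₁ cos φ₂ cos Δλ = (0.4258)(0.5534) + (0.9048)(0.8329)(-0.0436) = 0.20275,
so c = arccos(0.20275) = 1.36663 rad.
Distance = R·c = 3389.5 × 1.3666 ≈ 4632 km.

4632 km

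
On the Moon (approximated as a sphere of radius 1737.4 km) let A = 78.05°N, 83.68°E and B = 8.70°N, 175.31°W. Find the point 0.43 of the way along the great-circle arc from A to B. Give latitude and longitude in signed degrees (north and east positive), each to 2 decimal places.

54.87°, 169.45°

Central angle δ = 1.4617 rad. Interpolating on the sphere with fraction f = 0.43:
P = [sin((1−f)δ)·A + sin(fδ)·B] / sin δ = 0.7445·A + 0.5915·B in Cartesian coordinates,
giving P = (-0.5657, 0.1054, 0.8178), i.e. latitude 54.87°, longitude 169.45°.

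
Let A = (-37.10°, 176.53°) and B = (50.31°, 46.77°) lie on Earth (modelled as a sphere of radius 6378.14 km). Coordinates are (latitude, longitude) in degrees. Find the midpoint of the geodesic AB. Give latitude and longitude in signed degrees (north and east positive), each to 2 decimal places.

The central angle between A and B is δ = 2.4815 rad.
With f = 0.5, the slerp weights are sin((1−f)δ)/sin δ = 1.5429 and sin(fδ)/sin δ = 1.5429.
Weighted sum of the unit vectors: (1.5429)·(-0.7961,0.0483,-0.6032) + (1.5429)·(0.4374,0.4653,0.7695) = (-0.5534, 0.7924, 0.2566).
Converting back: φ = atan2(z, √(x²+y²)) = 14.87°, λ = atan2(y, x) = 124.93°.

14.87°, 124.93°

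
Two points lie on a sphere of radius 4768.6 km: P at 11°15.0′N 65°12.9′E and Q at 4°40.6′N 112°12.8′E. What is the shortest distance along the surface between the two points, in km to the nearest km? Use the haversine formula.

3908 km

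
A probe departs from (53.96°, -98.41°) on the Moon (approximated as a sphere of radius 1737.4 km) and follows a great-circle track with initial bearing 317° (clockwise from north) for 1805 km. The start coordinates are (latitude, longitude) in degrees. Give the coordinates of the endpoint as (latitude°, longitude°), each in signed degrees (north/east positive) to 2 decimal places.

Angular distance δ = d/R = 1805/1737.4 = 1.03891 rad; initial bearing θ = 5.5327 rad.
sin φ₂ = sin φ₁ cos δ + cos φ₁ sin δ cos θ = (0.8086)(0.5072) + (0.5883)(0.8619)(0.7314) = 0.7809, so φ₂ = 51.35°.
Δλ = atan2(sin θ sin δ cos φ₁, cos δ − sin φ₁ sin φ₂) = atan2(-0.3458, -0.1243) = -109.772°.
λ₂ = -98.410° − 109.772° = -208.18° → 151.82° after wrapping to (−180°, 180°].

51.35°, 151.82°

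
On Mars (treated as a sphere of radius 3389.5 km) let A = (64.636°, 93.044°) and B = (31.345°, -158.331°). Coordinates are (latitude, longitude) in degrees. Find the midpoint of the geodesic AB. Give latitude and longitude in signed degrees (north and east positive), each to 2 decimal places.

Central angle δ = 1.2098 rad. Interpolating on the sphere with fraction f = 0.5:
P = [sin((1−f)δ)·A + sin(fδ)·B] / sin δ = 0.6079·A + 0.6079·B in Cartesian coordinates,
giving P = (-0.4963, 0.0683, 0.8655), i.e. latitude 59.94°, longitude 172.16°.

59.94°, 172.16°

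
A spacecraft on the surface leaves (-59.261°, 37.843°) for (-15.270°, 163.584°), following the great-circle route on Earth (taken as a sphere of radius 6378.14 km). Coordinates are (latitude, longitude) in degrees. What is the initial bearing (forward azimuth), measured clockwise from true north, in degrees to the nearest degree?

Δλ = 125.741° = 2.1946 rad.
y = sin Δλ · cos φ₂ = (0.8117)(0.9647) = 0.7830
x = cos φ₁ sin φ₂ − sin φ₁ cos φ₂ cos Δλ = (0.5111)(-0.2634) − (-0.8595)(0.9647)(-0.5841) = -0.6189
θ = atan2(y, x) = 128.33°, so the bearing is 128°.

128°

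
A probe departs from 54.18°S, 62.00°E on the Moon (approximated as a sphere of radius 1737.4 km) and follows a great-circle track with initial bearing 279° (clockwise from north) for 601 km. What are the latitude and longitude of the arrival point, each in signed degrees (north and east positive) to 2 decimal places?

-47.04°, 32.57°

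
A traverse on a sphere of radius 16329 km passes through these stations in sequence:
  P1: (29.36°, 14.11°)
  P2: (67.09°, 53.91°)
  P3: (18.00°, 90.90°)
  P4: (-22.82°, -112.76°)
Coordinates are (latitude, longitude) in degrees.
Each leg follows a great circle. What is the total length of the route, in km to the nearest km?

Leg P1→P2: central angle 0.7780 rad, distance 12704.7 km.
Leg P2→P3: central angle 0.9516 rad, distance 15539.1 km.
Leg P3→P4: central angle 2.7460 rad, distance 44839.8 km.
Total: 12704.7 + 15539.1 + 44839.8 ≈ 73084 km.

73084 km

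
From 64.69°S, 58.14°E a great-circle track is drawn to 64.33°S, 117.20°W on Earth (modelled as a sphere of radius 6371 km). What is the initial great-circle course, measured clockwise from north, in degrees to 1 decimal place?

182.6°

Δλ = -175.340° = -3.0603 rad.
y = sin Δλ · cos φ₂ = (-0.0812)(0.4332) = -0.0352
x = cos φ₁ sin φ₂ − sin φ₁ cos φ₂ cos Δλ = (0.4275)(-0.9013) − (-0.9040)(0.4332)(-0.9967) = -0.7756
θ = atan2(y, x) = -177.40°; adding 360° gives 182.6°.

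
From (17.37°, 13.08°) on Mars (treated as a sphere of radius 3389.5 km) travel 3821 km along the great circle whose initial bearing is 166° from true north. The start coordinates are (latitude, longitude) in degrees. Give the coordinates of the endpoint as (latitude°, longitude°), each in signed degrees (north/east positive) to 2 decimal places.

Angular distance δ = d/R = 3821/3389.5 = 1.12730 rad; initial bearing θ = 2.8972 rad.
sin φ₂ = sin φ₁ cos δ + cos φ₁ sin δ cos θ = (0.2985)(0.4291) + (0.9544)(0.9033)(-0.9703) = -0.7084, so φ₂ = -45.10°.
Δλ = atan2(sin θ sin δ cos φ₁, cos δ − sin φ₁ sin φ₂) = atan2(0.2086, 0.6406) = 18.034°.
λ₂ = 13.080° + 18.034° = 31.11°.

-45.10°, 31.11°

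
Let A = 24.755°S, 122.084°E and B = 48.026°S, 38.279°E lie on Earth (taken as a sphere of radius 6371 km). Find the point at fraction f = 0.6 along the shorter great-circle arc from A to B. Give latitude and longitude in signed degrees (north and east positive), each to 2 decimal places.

-46.87°, 78.85°

The central angle between A and B is δ = 1.1844 rad.
With f = 0.6, the slerp weights are sin((1−f)δ)/sin δ = 0.4926 and sin(fδ)/sin δ = 0.7042.
Weighted sum of the unit vectors: (0.4926)·(-0.4824,0.7694,-0.4187) + (0.7042)·(0.5250,0.4143,-0.7434) = (0.1321, 0.6707, -0.7298).
Converting back: φ = atan2(z, √(x²+y²)) = -46.87°, λ = atan2(y, x) = 78.85°.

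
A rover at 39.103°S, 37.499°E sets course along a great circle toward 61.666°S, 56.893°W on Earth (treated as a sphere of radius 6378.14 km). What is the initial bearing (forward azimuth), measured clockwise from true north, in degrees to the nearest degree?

214°

With φ₁ = -0.6825, φ₂ = -1.0763, Δλ = -1.6475 rad, the forward-azimuth formula gives
θ = atan2( sin Δλ cos φ₂ , cos φ₁ sin φ₂ − sin φ₁ cos φ₂ cos Δλ ) = atan2(-0.4732, -0.7060) = -146.17°.
Adding 360° brings this into [0°, 360°): 214°.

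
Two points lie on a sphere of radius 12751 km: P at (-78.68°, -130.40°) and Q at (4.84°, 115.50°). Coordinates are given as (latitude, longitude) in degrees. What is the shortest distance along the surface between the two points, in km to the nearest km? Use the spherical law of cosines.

In radians: φ₁ = -1.3732, φ₂ = 0.0845, Δλ = -114.100° = -1.9914 rad.
cos c = sin φ₁ sin φ₂ + cos φ₁ cos φ₂ cos Δλ = (-0.9805)(0.0844) + (0.1963)(0.9964)(-0.4083) = -0.16260,
so c = arccos(-0.16260) = 1.73412 rad.
Distance = R·c = 12751 × 1.7341 ≈ 22112 km.

22112 km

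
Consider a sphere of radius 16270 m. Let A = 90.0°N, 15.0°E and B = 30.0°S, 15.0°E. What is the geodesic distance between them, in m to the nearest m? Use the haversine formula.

34076 m

In radians: φ₁ = 1.5708, φ₂ = -0.5236, Δλ = 0.000° = 0.0000 rad.
Haversine: a = sin²(Δφ/2) + cos φ₁ cos φ₂ sin²(Δλ/2) = 0.7500 + (0.0000)(0.8660)(0.0000) = 0.75000.
Central angle c = 2·arcsin(√a) = 2.09440 rad.
Distance = R·c = 16270 × 2.0944 ≈ 34076 m.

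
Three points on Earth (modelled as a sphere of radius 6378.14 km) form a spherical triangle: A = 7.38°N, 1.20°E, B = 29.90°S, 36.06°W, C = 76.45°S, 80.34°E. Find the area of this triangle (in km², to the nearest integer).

Side lengths (central angles): a = 1.1655, b = 1.6520, c = 0.9018 rad; semiperimeter s = 1.8596.
By l'Huilier's theorem, tan(E/4) = √[tan(s/2) tan((s−a)/2) tan((s−b)/2) tan((s−c)/2)], giving spherical excess E = 0.6423 rad.
Area = E·R² = 0.6423 × (6378.14)² ≈ 26127212 km².

26127212 km²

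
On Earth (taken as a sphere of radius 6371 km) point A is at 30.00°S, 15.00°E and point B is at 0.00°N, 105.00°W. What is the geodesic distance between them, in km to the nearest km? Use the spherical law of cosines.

12861 km

With latitudes φ₁ = -30.000°, φ₂ = 0.000° and longitude difference Δλ = -120.000°:
cos c = sin φ₁ sin φ₂ + cos φ₁ cos φ₂ cos Δλ = (-0.5000)(0.0000) + (0.8660)(1.0000)(-0.5000) = -0.43301,
so c = arccos(-0.43301) = 2.01863 rad.
Distance = R·c = 6371 × 2.0186 ≈ 12861 km.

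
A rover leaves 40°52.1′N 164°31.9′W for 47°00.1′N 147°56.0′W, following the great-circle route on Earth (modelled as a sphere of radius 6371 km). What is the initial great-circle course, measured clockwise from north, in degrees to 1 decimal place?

With φ₁ = 0.7133, φ₂ = 0.8203, Δλ = 0.2897 rad, the forward-azimuth formula gives
θ = atan2( sin Δλ cos φ₂ , cos φ₁ sin φ₂ − sin φ₁ cos φ₂ cos Δλ ) = atan2(0.1948, 0.1254) = 57.22°.
So the initial bearing is 57.2°.

57.2°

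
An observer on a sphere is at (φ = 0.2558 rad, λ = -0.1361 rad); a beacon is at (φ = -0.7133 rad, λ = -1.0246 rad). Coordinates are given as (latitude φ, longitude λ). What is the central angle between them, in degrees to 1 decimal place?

In radians: φ₁ = 0.2558, φ₂ = -0.7133, Δλ = -50.907° = -0.8885 rad.
cos c = sin φ₁ sin φ₂ + cos φ₁ cos φ₂ cos Δλ = (0.2530)(-0.6543) + (0.9675)(0.7562)(0.6306) = 0.29577,
so c = arccos(0.29577) = 1.27053 rad.
So the angular separation is 72.8°.

72.8°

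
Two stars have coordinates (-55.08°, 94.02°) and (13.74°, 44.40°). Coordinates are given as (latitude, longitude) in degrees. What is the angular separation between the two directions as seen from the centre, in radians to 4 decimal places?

1.4045 rad

Let φ₁ = -0.9613 rad, φ₂ = 0.2398 rad, and Δλ = -0.8660 rad.
Haversine: a = sin²(Δφ/2) + cos φ₁ cos φ₂ sin²(Δλ/2) = 0.3194 + (0.5724)(0.9714)(0.1761) = 0.41726.
Central angle c = 2·arcsin(√a) = 1.40454 rad.
So the angular separation is 1.4045 rad.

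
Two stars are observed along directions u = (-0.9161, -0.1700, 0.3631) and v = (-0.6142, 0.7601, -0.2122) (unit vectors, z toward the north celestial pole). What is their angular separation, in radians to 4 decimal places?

u·v = 0.3564; |u| = 1.0000, |v| = 1.0000.
cos θ = (u·v)/(|u||v|) = 0.3564, so θ = 1.2064 rad.

1.2064 rad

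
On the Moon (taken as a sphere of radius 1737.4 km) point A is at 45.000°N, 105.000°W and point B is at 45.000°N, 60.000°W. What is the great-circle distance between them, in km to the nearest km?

Let φ₁ = 0.7854 rad, φ₂ = 0.7854 rad, and Δλ = 0.7854 rad.
cos c = sin φ₁ sin φ₂ + cos φ₁ cos φ₂ cos Δλ = (0.7071)(0.7071) + (0.7071)(0.7071)(0.7071) = 0.85355,
so c = arccos(0.85355) = 0.54803 rad.
Distance = R·c = 1737.4 × 0.5480 ≈ 952 km.

952 km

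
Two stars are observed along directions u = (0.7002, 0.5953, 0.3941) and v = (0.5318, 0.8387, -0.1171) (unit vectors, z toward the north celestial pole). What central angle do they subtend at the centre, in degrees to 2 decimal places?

u·v = 0.8255; |u| = 1.0000, |v| = 1.0000.
cos θ = (u·v)/(|u||v|) = 0.8255, so θ = 34.36°.

34.36°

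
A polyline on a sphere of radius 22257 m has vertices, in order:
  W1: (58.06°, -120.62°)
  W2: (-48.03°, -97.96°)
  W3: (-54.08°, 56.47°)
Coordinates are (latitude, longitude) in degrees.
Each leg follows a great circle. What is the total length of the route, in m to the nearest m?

71225 m

Leg W1→W2: central angle 1.8802 rad, distance 41846.8 m.
Leg W2→W3: central angle 1.3200 rad, distance 29378.4 m.
Total: 41846.8 + 29378.4 ≈ 71225 m.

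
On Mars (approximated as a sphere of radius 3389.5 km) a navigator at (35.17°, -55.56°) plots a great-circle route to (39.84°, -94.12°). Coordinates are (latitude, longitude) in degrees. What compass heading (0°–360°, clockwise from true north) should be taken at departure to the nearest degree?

Δλ = -38.560° = -0.6730 rad.
y = sin Δλ · cos φ₂ = (-0.6233)(0.7678) = -0.4786
x = cos φ₁ sin φ₂ − sin φ₁ cos φ₂ cos Δλ = (0.8174)(0.6406) − (0.5760)(0.7678)(0.7820) = 0.1779
θ = atan2(y, x) = -69.62°; adding 360° gives 290°.

290°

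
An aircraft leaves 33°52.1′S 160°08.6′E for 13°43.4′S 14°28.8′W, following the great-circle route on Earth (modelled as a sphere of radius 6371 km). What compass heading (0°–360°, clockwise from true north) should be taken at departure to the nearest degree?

187°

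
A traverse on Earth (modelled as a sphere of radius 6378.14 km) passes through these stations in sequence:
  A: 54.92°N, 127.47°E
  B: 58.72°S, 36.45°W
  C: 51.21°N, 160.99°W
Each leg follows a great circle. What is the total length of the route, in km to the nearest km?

35480 km

Leg A→B: central angle 2.9748 rad, distance 18973.9 km.
Leg B→C: central angle 2.5879 rad, distance 16505.8 km.
Total: 18973.9 + 16505.8 ≈ 35480 km.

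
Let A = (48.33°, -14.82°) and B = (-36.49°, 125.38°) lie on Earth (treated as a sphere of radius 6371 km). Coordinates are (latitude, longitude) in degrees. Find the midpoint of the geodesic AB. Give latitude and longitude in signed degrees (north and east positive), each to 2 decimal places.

The central angle between A and B is δ = 2.5961 rad.
With f = 0.5, the slerp weights are sin((1−f)δ)/sin δ = 1.8561 and sin(fδ)/sin δ = 1.8561.
Weighted sum of the unit vectors: (1.8561)·(0.6427,-0.1701,0.7470) + (1.8561)·(-0.4655,0.6555,-0.5947) = (0.3290, 0.9010, 0.2827).
Converting back: φ = atan2(z, √(x²+y²)) = 16.42°, λ = atan2(y, x) = 69.94°.

16.42°, 69.94°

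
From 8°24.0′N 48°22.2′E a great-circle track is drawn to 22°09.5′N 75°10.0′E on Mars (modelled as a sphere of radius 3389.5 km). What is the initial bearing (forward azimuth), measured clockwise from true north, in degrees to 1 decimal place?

With φ₁ = 0.1466, φ₂ = 0.3867, Δλ = 0.4677 rad, the forward-azimuth formula gives
θ = atan2( sin Δλ cos φ₂ , cos φ₁ sin φ₂ − sin φ₁ cos φ₂ cos Δλ ) = atan2(0.4175, 0.2524) = 58.85°.
So the initial bearing is 58.9°.

58.9°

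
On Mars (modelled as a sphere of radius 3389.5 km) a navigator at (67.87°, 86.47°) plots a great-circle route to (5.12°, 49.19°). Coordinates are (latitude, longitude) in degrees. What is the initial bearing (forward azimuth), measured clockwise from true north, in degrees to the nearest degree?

With φ₁ = 1.1846, φ₂ = 0.0894, Δλ = -0.6507 rad, the forward-azimuth formula gives
θ = atan2( sin Δλ cos φ₂ , cos φ₁ sin φ₂ − sin φ₁ cos φ₂ cos Δλ ) = atan2(-0.6033, -0.7005) = -139.26°.
Adding 360° brings this into [0°, 360°): 221°.

221°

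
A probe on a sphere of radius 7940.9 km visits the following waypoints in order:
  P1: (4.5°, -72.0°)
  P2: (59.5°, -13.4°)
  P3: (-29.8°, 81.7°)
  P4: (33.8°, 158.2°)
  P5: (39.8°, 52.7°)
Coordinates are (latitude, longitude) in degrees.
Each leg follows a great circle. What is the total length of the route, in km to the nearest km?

50454 km

Leg P1→P2: central angle 1.2332 rad, distance 9792.7 km.
Leg P2→P3: central angle 2.0571 rad, distance 16335.2 km.
Leg P3→P4: central angle 1.6791 rad, distance 13333.8 km.
Leg P4→P5: central angle 1.3842 rad, distance 10992.1 km.
Total: 9792.7 + 16335.2 + 13333.8 + 10992.1 ≈ 50454 km.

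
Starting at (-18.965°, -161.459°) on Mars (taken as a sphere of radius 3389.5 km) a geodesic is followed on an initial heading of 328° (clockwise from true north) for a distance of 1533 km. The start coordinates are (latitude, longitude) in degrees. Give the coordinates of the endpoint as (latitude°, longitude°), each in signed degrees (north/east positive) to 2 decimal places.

Angular distance δ = d/R = 1533/3389.5 = 0.45228 rad; initial bearing θ = 5.7247 rad.
sin φ₂ = sin φ₁ cos δ + cos φ₁ sin δ cos θ = (-0.3250)(0.8995) + (0.9457)(0.4370)(0.8480) = 0.0582, so φ₂ = 3.34°.
Δλ = atan2(sin θ sin δ cos φ₁, cos δ − sin φ₁ sin φ₂) = atan2(-0.2190, 0.9184) = -13.413°.
λ₂ = -161.459° − 13.413° = -174.87°.

3.34°, -174.87°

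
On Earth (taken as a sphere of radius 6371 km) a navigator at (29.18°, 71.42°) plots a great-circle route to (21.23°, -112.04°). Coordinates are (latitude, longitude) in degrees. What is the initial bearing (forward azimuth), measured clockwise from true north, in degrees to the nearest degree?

4°

Δλ = 176.540° = 3.0812 rad.
y = sin Δλ · cos φ₂ = (0.0604)(0.9321) = 0.0563
x = cos φ₁ sin φ₂ − sin φ₁ cos φ₂ cos Δλ = (0.8731)(0.3621) − (0.4876)(0.9321)(-0.9982) = 0.7698
θ = atan2(y, x) = 4.18°, so the bearing is 4°.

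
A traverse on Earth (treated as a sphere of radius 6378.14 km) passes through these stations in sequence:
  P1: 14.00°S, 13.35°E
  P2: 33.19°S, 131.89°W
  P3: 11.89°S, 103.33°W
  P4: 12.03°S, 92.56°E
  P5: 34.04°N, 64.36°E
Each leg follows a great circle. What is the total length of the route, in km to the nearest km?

Leg P1→P2: central angle 2.1349 rad, distance 13616.7 km.
Leg P2→P3: central angle 0.5880 rad, distance 3750.4 km.
Leg P3→P4: central angle 2.6415 rad, distance 16847.9 km.
Leg P4→P5: central angle 0.9303 rad, distance 5933.7 km.
Total: 13616.7 + 3750.4 + 16847.9 + 5933.7 ≈ 40149 km.

40149 km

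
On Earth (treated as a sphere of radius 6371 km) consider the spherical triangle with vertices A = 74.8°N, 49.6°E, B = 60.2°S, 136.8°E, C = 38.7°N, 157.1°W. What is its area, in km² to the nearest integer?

96244193 km²

Side lengths (central angles): a = 1.9665, b = 1.1367, c = 2.5518 rad; semiperimeter s = 2.8275.
By l'Huilier's theorem, tan(E/4) = √[tan(s/2) tan((s−a)/2) tan((s−b)/2) tan((s−c)/2)], giving spherical excess E = 2.3712 rad.
Area = E·R² = 2.3712 × (6371)² ≈ 96244193 km².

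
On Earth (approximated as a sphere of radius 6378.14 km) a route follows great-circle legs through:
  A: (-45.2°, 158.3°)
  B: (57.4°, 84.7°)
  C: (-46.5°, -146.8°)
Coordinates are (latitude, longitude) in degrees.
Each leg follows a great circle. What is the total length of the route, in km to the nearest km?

29692 km

Leg A→B: central angle 2.0836 rad, distance 13289.3 km.
Leg B→C: central angle 2.5717 rad, distance 16402.7 km.
Total: 13289.3 + 16402.7 ≈ 29692 km.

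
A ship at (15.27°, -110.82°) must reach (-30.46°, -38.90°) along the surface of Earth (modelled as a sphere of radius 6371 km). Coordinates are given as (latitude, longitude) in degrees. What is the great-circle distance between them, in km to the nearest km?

Let φ₁ = 0.2665 rad, φ₂ = -0.5316 rad, and Δλ = 1.2552 rad.
cos c = sin φ₁ sin φ₂ + cos φ₁ cos φ₂ cos Δλ = (0.2634)(-0.5069) + (0.9647)(0.8620)(0.3103) = 0.12456,
so c = arccos(0.12456) = 1.44592 rad.
Distance = R·c = 6371 × 1.4459 ≈ 9212 km.

9212 km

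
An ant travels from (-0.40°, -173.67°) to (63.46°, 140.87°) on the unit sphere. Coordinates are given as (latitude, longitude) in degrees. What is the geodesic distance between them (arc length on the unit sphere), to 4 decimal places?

With latitudes φ₁ = -0.400°, φ₂ = 63.460° and longitude difference Δλ = -45.460°:
cos c = sin φ₁ sin φ₂ + cos φ₁ cos φ₂ cos Δλ = (-0.0070)(0.8946) + (1.0000)(0.4468)(0.7014) = 0.30715,
so c = arccos(0.30715) = 1.25860 rad.
On the unit sphere the arc length equals the central angle: 1.2586.

1.2586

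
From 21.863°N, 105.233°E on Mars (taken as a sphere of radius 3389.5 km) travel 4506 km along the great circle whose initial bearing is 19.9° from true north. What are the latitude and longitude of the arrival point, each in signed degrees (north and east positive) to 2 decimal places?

69.45°, -145.10°

Angular distance δ = d/R = 4506/3389.5 = 1.32940 rad; initial bearing θ = 0.3473 rad.
sin φ₂ = sin φ₁ cos δ + cos φ₁ sin δ cos θ = (0.3724)(0.2391) + (0.9281)(0.9710)(0.9403) = 0.9364, so φ₂ = 69.45°.
Δλ = atan2(sin θ sin δ cos φ₁, cos δ − sin φ₁ sin φ₂) = atan2(0.3067, -0.1096) = 109.668°.
λ₂ = 105.233° + 109.668° = 214.90° → -145.10° after wrapping to (−180°, 180°].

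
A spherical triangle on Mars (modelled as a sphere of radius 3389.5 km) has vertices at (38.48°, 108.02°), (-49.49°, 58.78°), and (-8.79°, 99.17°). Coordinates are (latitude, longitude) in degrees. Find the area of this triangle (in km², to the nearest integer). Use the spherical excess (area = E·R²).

Side lengths (central angles): a = 0.9209, b = 0.8375, c = 1.7124 rad; semiperimeter s = 1.7354.
By l'Huilier's theorem, tan(E/4) = √[tan(s/2) tan((s−a)/2) tan((s−b)/2) tan((s−c)/2)], giving spherical excess E = 0.2122 rad.
Area = E·R² = 0.2122 × (3389.5)² ≈ 2437916 km².

2437916 km²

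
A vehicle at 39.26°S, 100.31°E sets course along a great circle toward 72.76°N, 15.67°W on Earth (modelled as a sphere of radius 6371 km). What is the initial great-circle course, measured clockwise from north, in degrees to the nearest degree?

Δλ = -115.980° = -2.0242 rad.
y = sin Δλ · cos φ₂ = (-0.8989)(0.2964) = -0.2664
x = cos φ₁ sin φ₂ − sin φ₁ cos φ₂ cos Δλ = (0.7743)(0.9551) − (-0.6328)(0.2964)(-0.4381) = 0.6573
θ = atan2(y, x) = -22.06°; adding 360° gives 338°.

338°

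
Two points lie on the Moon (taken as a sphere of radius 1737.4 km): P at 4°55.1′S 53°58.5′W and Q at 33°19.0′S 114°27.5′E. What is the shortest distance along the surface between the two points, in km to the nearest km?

4252 km

With latitudes φ₁ = -4.918°, φ₂ = -33.317° and longitude difference Δλ = 168.433°:
cos c = sin φ₁ sin φ₂ + cos φ₁ cos φ₂ cos Δλ = (-0.0857)(-0.5493) + (0.9963)(0.8356)(-0.9797) = -0.76857,
so c = arccos(-0.76857) = 2.44740 rad.
Distance = R·c = 1737.4 × 2.4474 ≈ 4252 km.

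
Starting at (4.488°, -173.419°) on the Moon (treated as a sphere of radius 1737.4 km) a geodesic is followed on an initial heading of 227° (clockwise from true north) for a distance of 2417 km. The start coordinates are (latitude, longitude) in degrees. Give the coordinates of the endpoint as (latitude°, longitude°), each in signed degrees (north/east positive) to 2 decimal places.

Angular distance δ = d/R = 2417/1737.4 = 1.39116 rad; initial bearing θ = 3.9619 rad.
sin φ₂ = sin φ₁ cos δ + cos φ₁ sin δ cos θ = (0.0783)(0.1787) + (0.9969)(0.9839)(-0.6820) = -0.6550, so φ₂ = -40.92°.
Δλ = atan2(sin θ sin δ cos φ₁, cos δ − sin φ₁ sin φ₂) = atan2(-0.7174, 0.2299) = -72.229°.
λ₂ = -173.419° − 72.229° = -245.65° → 114.35° after wrapping to (−180°, 180°].

-40.92°, 114.35°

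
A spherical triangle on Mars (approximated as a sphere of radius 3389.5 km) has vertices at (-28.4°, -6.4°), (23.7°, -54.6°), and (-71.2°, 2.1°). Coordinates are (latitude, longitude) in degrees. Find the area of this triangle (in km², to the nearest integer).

Side lengths (central angles): a = 1.7911, b = 0.7516, c = 1.2178 rad; semiperimeter s = 1.8802.
By l'Huilier's theorem, tan(E/4) = √[tan(s/2) tan((s−a)/2) tan((s−b)/2) tan((s−c)/2)], giving spherical excess E = 0.4593 rad.
Area = E·R² = 0.4593 × (3389.5)² ≈ 5276309 km².

5276309 km²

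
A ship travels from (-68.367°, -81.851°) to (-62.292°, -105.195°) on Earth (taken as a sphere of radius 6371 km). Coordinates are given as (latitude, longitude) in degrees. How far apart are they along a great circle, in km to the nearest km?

With latitudes φ₁ = -68.367°, φ₂ = -62.292° and longitude difference Δλ = -23.344°:
cos c = sin φ₁ sin φ₂ + cos φ₁ cos φ₂ cos Δλ = (-0.9296)(-0.8853) + (0.3687)(0.4650)(0.9181) = 0.98035,
so c = arccos(0.98035) = 0.19855 rad.
Distance = R·c = 6371 × 0.1986 ≈ 1265 km.

1265 km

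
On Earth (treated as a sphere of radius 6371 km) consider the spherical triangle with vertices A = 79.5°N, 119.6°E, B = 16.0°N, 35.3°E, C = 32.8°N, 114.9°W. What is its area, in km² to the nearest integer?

Side lengths (central angles): a = 2.1554, b = 1.1111, c = 1.2782 rad; semiperimeter s = 2.2723.
By l'Huilier's theorem, tan(E/4) = √[tan(s/2) tan((s−a)/2) tan((s−b)/2) tan((s−c)/2)], giving spherical excess E = 0.8351 rad.
Area = E·R² = 0.8351 × (6371)² ≈ 33897805 km².

33897805 km²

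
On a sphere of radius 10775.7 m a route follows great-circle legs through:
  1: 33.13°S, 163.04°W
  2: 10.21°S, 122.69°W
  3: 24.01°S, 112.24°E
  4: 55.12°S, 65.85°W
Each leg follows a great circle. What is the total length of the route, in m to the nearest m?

Leg 1→2: central angle 0.7598 rad, distance 8187.2 m.
Leg 2→3: central angle 2.0313 rad, distance 21889.0 m.
Leg 3→4: central angle 1.7602 rad, distance 18967.6 m.
Total: 8187.2 + 21889.0 + 18967.6 ≈ 49044 m.

49044 m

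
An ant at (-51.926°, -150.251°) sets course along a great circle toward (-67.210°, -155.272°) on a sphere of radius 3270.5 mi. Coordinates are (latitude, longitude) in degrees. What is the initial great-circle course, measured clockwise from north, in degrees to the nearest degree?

187°

With φ₁ = -0.9063, φ₂ = -1.1730, Δλ = -0.0876 rad, the forward-azimuth formula gives
θ = atan2( sin Δλ cos φ₂ , cos φ₁ sin φ₂ − sin φ₁ cos φ₂ cos Δλ ) = atan2(-0.0339, -0.2648) = -172.70°.
Adding 360° brings this into [0°, 360°): 187°.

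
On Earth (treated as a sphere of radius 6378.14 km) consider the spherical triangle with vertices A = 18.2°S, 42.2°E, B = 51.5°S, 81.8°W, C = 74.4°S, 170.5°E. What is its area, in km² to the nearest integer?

29967794 km²

Side lengths (central angles): a = 0.7914, b = 1.4278, c = 1.6572 rad; semiperimeter s = 1.9382.
By l'Huilier's theorem, tan(E/4) = √[tan(s/2) tan((s−a)/2) tan((s−b)/2) tan((s−c)/2)], giving spherical excess E = 0.7367 rad.
Area = E·R² = 0.7367 × (6378.14)² ≈ 29967794 km².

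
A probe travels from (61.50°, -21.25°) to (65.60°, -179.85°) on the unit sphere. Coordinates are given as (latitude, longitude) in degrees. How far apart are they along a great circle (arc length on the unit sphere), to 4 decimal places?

With latitudes φ₁ = 61.500°, φ₂ = 65.600° and longitude difference Δλ = -158.600°:
Haversine: a = sin²(Δφ/2) + cos φ₁ cos φ₂ sin²(Δλ/2) = 0.0013 + (0.4772)(0.4131)(0.9655) = 0.19160.
Central angle c = 2·arcsin(√a) = 0.90613 rad.
On the unit sphere the arc length equals the central angle: 0.9061.

0.9061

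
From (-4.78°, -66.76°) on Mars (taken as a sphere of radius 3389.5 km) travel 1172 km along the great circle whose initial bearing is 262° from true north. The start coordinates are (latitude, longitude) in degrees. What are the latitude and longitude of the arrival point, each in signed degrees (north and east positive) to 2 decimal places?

Angular distance δ = d/R = 1172/3389.5 = 0.34577 rad; initial bearing θ = 4.5728 rad.
sin φ₂ = sin φ₁ cos δ + cos φ₁ sin δ cos θ = (-0.0833)(0.9408) + (0.9965)(0.3389)(-0.1392) = -0.1254, so φ₂ = -7.20°.
Δλ = atan2(sin θ sin δ cos φ₁, cos δ − sin φ₁ sin φ₂) = atan2(-0.3345, 0.9304) = -19.773°.
λ₂ = -66.760° − 19.773° = -86.53°.

-7.20°, -86.53°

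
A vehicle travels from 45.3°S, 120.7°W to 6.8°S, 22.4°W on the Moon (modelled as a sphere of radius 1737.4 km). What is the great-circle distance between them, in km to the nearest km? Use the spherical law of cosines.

Let φ₁ = -0.7906 rad, φ₂ = -0.1187 rad, and Δλ = 1.7157 rad.
cos c = sin φ₁ sin φ₂ + cos φ₁ cos φ₂ cos Δλ = (-0.7108)(-0.1184) + (0.7034)(0.9930)(-0.1444) = -0.01666,
so c = arccos(-0.01666) = 1.58746 rad.
Distance = R·c = 1737.4 × 1.5875 ≈ 2758 km.

2758 km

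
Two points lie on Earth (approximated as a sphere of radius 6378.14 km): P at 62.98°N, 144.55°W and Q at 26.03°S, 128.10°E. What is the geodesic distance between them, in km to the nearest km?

Let φ₁ = 1.0992 rad, φ₂ = -0.4543 rad, and Δλ = -1.5245 rad.
cos c = sin φ₁ sin φ₂ + cos φ₁ cos φ₂ cos Δλ = (0.8908)(-0.4388) + (0.4543)(0.8986)(0.0462) = -0.37207,
so c = arccos(-0.37207) = 1.95203 rad.
Distance = R·c = 6378.14 × 1.9520 ≈ 12450 km.

12450 km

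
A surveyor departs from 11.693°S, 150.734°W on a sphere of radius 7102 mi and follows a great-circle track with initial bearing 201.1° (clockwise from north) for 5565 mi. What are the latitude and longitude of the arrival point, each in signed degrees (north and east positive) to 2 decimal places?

-52.04°, -175.13°

Angular distance δ = d/R = 5565/7102 = 0.78358 rad; initial bearing θ = 3.5099 rad.
sin φ₂ = sin φ₁ cos δ + cos φ₁ sin δ cos θ = (-0.2027)(0.7084) + (0.9792)(0.7058)(-0.9330) = -0.7884, so φ₂ = -52.04°.
Δλ = atan2(sin θ sin δ cos φ₁, cos δ − sin φ₁ sin φ₂) = atan2(-0.2488, 0.5486) = -24.397°.
λ₂ = -150.734° − 24.397° = -175.13°.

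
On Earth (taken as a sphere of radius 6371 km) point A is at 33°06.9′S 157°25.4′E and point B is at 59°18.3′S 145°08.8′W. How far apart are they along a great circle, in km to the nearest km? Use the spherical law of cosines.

Let φ₁ = -0.5780 rad, φ₂ = -1.0351 rad, and Δλ = 1.0023 rad.
cos c = sin φ₁ sin φ₂ + cos φ₁ cos φ₂ cos Δλ = (-0.5463)(-0.8599) + (0.8376)(0.5105)(0.5383) = 0.69995,
so c = arccos(0.69995) = 0.79547 rad.
Distance = R·c = 6371 × 0.7955 ≈ 5068 km.

5068 km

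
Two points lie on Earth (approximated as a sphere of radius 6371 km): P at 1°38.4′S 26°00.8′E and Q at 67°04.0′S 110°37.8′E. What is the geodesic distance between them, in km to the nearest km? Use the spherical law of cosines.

9607 km

With latitudes φ₁ = -1.640°, φ₂ = -67.067° and longitude difference Δλ = 84.617°:
cos c = sin φ₁ sin φ₂ + cos φ₁ cos φ₂ cos Δλ = (-0.0286)(-0.9210) + (0.9996)(0.3897)(0.0938) = 0.06290,
so c = arccos(0.06290) = 1.50785 rad.
Distance = R·c = 6371 × 1.5079 ≈ 9607 km.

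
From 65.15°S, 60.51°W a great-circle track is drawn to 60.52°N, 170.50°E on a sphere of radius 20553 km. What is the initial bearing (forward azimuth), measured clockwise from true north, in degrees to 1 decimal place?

Δλ = -128.990° = -2.2513 rad.
y = sin Δλ · cos φ₂ = (-0.7773)(0.4921) = -0.3825
x = cos φ₁ sin φ₂ − sin φ₁ cos φ₂ cos Δλ = (0.4202)(0.8705) − (-0.9074)(0.4921)(-0.6292) = 0.0849
θ = atan2(y, x) = -77.49°; adding 360° gives 282.5°.

282.5°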